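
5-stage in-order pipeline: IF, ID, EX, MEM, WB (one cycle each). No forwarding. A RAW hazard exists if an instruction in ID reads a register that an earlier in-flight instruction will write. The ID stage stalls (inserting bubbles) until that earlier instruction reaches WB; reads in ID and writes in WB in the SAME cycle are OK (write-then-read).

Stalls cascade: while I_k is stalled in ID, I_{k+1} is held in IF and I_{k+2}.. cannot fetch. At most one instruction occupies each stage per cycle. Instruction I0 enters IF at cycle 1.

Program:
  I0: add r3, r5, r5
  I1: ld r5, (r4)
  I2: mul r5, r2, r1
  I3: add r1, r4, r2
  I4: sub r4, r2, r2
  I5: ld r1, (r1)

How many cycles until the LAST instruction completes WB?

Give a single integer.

Answer: 11

Derivation:
I0 add r3 <- r5,r5: IF@1 ID@2 stall=0 (-) EX@3 MEM@4 WB@5
I1 ld r5 <- r4: IF@2 ID@3 stall=0 (-) EX@4 MEM@5 WB@6
I2 mul r5 <- r2,r1: IF@3 ID@4 stall=0 (-) EX@5 MEM@6 WB@7
I3 add r1 <- r4,r2: IF@4 ID@5 stall=0 (-) EX@6 MEM@7 WB@8
I4 sub r4 <- r2,r2: IF@5 ID@6 stall=0 (-) EX@7 MEM@8 WB@9
I5 ld r1 <- r1: IF@6 ID@7 stall=1 (RAW on I3.r1 (WB@8)) EX@9 MEM@10 WB@11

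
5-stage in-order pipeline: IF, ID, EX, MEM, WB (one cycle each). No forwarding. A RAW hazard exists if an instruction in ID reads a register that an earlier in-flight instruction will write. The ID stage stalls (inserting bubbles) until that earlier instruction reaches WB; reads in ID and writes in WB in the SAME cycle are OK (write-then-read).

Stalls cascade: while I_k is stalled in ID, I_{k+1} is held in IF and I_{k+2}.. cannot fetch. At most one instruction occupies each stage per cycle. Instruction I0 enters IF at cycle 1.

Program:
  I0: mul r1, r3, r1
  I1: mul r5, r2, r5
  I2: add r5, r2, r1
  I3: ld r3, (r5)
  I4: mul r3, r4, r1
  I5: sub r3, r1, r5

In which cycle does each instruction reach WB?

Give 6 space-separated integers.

I0 mul r1 <- r3,r1: IF@1 ID@2 stall=0 (-) EX@3 MEM@4 WB@5
I1 mul r5 <- r2,r5: IF@2 ID@3 stall=0 (-) EX@4 MEM@5 WB@6
I2 add r5 <- r2,r1: IF@3 ID@4 stall=1 (RAW on I0.r1 (WB@5)) EX@6 MEM@7 WB@8
I3 ld r3 <- r5: IF@4 ID@6 stall=2 (RAW on I2.r5 (WB@8)) EX@9 MEM@10 WB@11
I4 mul r3 <- r4,r1: IF@6 ID@9 stall=0 (-) EX@10 MEM@11 WB@12
I5 sub r3 <- r1,r5: IF@9 ID@10 stall=0 (-) EX@11 MEM@12 WB@13

Answer: 5 6 8 11 12 13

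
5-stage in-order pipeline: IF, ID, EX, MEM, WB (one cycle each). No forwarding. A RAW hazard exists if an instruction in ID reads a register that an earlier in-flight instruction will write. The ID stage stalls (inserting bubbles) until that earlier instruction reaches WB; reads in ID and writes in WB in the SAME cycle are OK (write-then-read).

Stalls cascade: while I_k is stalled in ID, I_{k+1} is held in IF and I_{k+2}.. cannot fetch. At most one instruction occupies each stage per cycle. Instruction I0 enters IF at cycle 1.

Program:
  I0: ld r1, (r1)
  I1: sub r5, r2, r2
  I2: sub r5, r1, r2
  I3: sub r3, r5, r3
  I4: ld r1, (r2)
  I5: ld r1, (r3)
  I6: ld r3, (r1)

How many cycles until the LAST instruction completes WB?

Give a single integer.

I0 ld r1 <- r1: IF@1 ID@2 stall=0 (-) EX@3 MEM@4 WB@5
I1 sub r5 <- r2,r2: IF@2 ID@3 stall=0 (-) EX@4 MEM@5 WB@6
I2 sub r5 <- r1,r2: IF@3 ID@4 stall=1 (RAW on I0.r1 (WB@5)) EX@6 MEM@7 WB@8
I3 sub r3 <- r5,r3: IF@4 ID@6 stall=2 (RAW on I2.r5 (WB@8)) EX@9 MEM@10 WB@11
I4 ld r1 <- r2: IF@6 ID@9 stall=0 (-) EX@10 MEM@11 WB@12
I5 ld r1 <- r3: IF@9 ID@10 stall=1 (RAW on I3.r3 (WB@11)) EX@12 MEM@13 WB@14
I6 ld r3 <- r1: IF@10 ID@12 stall=2 (RAW on I5.r1 (WB@14)) EX@15 MEM@16 WB@17

Answer: 17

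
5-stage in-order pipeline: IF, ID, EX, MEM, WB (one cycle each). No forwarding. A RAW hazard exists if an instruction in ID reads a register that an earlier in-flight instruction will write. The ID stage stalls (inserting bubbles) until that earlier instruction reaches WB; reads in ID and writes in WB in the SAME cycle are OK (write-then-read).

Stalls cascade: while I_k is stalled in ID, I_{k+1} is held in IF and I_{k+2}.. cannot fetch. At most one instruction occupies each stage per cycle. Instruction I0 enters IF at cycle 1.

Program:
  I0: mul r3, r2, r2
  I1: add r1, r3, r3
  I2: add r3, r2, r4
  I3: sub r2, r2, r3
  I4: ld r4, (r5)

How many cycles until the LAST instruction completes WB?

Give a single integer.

Answer: 13

Derivation:
I0 mul r3 <- r2,r2: IF@1 ID@2 stall=0 (-) EX@3 MEM@4 WB@5
I1 add r1 <- r3,r3: IF@2 ID@3 stall=2 (RAW on I0.r3 (WB@5)) EX@6 MEM@7 WB@8
I2 add r3 <- r2,r4: IF@3 ID@6 stall=0 (-) EX@7 MEM@8 WB@9
I3 sub r2 <- r2,r3: IF@6 ID@7 stall=2 (RAW on I2.r3 (WB@9)) EX@10 MEM@11 WB@12
I4 ld r4 <- r5: IF@7 ID@10 stall=0 (-) EX@11 MEM@12 WB@13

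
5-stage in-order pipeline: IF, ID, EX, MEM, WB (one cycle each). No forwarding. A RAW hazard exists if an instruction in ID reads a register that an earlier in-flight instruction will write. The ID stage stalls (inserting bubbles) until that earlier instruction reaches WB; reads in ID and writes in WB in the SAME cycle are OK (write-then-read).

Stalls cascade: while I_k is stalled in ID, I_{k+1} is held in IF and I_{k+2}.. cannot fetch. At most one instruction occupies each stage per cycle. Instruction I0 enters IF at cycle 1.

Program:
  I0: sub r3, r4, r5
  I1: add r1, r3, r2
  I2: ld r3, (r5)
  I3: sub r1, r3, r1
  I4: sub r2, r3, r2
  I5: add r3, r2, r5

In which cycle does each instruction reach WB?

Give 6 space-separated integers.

I0 sub r3 <- r4,r5: IF@1 ID@2 stall=0 (-) EX@3 MEM@4 WB@5
I1 add r1 <- r3,r2: IF@2 ID@3 stall=2 (RAW on I0.r3 (WB@5)) EX@6 MEM@7 WB@8
I2 ld r3 <- r5: IF@3 ID@6 stall=0 (-) EX@7 MEM@8 WB@9
I3 sub r1 <- r3,r1: IF@6 ID@7 stall=2 (RAW on I2.r3 (WB@9)) EX@10 MEM@11 WB@12
I4 sub r2 <- r3,r2: IF@7 ID@10 stall=0 (-) EX@11 MEM@12 WB@13
I5 add r3 <- r2,r5: IF@10 ID@11 stall=2 (RAW on I4.r2 (WB@13)) EX@14 MEM@15 WB@16

Answer: 5 8 9 12 13 16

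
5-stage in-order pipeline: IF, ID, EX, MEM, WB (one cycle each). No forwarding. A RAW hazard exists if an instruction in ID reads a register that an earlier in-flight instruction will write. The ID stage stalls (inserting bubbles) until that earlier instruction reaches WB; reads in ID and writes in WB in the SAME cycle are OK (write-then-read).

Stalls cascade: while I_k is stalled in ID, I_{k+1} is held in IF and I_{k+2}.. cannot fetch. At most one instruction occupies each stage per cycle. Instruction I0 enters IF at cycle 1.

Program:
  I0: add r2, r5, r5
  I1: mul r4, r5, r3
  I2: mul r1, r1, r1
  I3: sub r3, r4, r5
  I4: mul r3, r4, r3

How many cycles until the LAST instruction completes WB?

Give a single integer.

I0 add r2 <- r5,r5: IF@1 ID@2 stall=0 (-) EX@3 MEM@4 WB@5
I1 mul r4 <- r5,r3: IF@2 ID@3 stall=0 (-) EX@4 MEM@5 WB@6
I2 mul r1 <- r1,r1: IF@3 ID@4 stall=0 (-) EX@5 MEM@6 WB@7
I3 sub r3 <- r4,r5: IF@4 ID@5 stall=1 (RAW on I1.r4 (WB@6)) EX@7 MEM@8 WB@9
I4 mul r3 <- r4,r3: IF@5 ID@7 stall=2 (RAW on I3.r3 (WB@9)) EX@10 MEM@11 WB@12

Answer: 12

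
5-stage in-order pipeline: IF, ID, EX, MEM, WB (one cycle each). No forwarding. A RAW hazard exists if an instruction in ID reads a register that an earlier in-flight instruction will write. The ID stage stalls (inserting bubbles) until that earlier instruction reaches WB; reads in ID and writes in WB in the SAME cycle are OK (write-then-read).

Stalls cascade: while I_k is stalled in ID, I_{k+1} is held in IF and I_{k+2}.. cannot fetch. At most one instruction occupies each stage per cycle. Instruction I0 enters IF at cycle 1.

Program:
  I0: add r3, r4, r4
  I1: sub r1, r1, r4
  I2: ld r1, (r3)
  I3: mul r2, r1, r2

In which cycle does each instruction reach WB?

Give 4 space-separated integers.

I0 add r3 <- r4,r4: IF@1 ID@2 stall=0 (-) EX@3 MEM@4 WB@5
I1 sub r1 <- r1,r4: IF@2 ID@3 stall=0 (-) EX@4 MEM@5 WB@6
I2 ld r1 <- r3: IF@3 ID@4 stall=1 (RAW on I0.r3 (WB@5)) EX@6 MEM@7 WB@8
I3 mul r2 <- r1,r2: IF@4 ID@6 stall=2 (RAW on I2.r1 (WB@8)) EX@9 MEM@10 WB@11

Answer: 5 6 8 11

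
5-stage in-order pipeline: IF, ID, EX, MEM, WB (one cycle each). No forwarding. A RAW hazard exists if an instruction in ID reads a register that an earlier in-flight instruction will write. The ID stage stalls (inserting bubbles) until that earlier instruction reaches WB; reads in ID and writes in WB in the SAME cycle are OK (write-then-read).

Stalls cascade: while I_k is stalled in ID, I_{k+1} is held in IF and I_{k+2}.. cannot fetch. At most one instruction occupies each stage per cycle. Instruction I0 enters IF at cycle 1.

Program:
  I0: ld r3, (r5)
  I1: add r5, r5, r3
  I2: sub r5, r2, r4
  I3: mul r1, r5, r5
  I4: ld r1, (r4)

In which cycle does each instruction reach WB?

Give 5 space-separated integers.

Answer: 5 8 9 12 13

Derivation:
I0 ld r3 <- r5: IF@1 ID@2 stall=0 (-) EX@3 MEM@4 WB@5
I1 add r5 <- r5,r3: IF@2 ID@3 stall=2 (RAW on I0.r3 (WB@5)) EX@6 MEM@7 WB@8
I2 sub r5 <- r2,r4: IF@3 ID@6 stall=0 (-) EX@7 MEM@8 WB@9
I3 mul r1 <- r5,r5: IF@6 ID@7 stall=2 (RAW on I2.r5 (WB@9)) EX@10 MEM@11 WB@12
I4 ld r1 <- r4: IF@7 ID@10 stall=0 (-) EX@11 MEM@12 WB@13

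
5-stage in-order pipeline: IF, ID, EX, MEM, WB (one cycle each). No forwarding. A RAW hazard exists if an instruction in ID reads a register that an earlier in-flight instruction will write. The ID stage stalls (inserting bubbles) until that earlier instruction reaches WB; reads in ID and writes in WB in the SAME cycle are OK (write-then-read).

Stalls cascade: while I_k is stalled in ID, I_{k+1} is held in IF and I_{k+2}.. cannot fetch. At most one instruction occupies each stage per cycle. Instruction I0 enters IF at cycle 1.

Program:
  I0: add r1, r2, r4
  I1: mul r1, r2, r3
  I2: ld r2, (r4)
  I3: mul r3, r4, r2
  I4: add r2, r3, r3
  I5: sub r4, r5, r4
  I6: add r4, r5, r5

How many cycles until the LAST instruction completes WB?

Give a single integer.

Answer: 15

Derivation:
I0 add r1 <- r2,r4: IF@1 ID@2 stall=0 (-) EX@3 MEM@4 WB@5
I1 mul r1 <- r2,r3: IF@2 ID@3 stall=0 (-) EX@4 MEM@5 WB@6
I2 ld r2 <- r4: IF@3 ID@4 stall=0 (-) EX@5 MEM@6 WB@7
I3 mul r3 <- r4,r2: IF@4 ID@5 stall=2 (RAW on I2.r2 (WB@7)) EX@8 MEM@9 WB@10
I4 add r2 <- r3,r3: IF@5 ID@8 stall=2 (RAW on I3.r3 (WB@10)) EX@11 MEM@12 WB@13
I5 sub r4 <- r5,r4: IF@8 ID@11 stall=0 (-) EX@12 MEM@13 WB@14
I6 add r4 <- r5,r5: IF@11 ID@12 stall=0 (-) EX@13 MEM@14 WB@15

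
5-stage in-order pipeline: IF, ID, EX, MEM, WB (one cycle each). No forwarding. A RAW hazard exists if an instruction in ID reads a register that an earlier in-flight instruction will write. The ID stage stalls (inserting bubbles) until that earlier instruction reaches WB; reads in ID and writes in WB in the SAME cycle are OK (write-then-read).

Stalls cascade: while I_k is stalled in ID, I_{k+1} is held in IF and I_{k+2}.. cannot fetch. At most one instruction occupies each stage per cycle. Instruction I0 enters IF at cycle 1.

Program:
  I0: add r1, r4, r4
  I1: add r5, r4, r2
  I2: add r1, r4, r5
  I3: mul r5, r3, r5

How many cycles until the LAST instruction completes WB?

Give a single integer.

Answer: 10

Derivation:
I0 add r1 <- r4,r4: IF@1 ID@2 stall=0 (-) EX@3 MEM@4 WB@5
I1 add r5 <- r4,r2: IF@2 ID@3 stall=0 (-) EX@4 MEM@5 WB@6
I2 add r1 <- r4,r5: IF@3 ID@4 stall=2 (RAW on I1.r5 (WB@6)) EX@7 MEM@8 WB@9
I3 mul r5 <- r3,r5: IF@4 ID@7 stall=0 (-) EX@8 MEM@9 WB@10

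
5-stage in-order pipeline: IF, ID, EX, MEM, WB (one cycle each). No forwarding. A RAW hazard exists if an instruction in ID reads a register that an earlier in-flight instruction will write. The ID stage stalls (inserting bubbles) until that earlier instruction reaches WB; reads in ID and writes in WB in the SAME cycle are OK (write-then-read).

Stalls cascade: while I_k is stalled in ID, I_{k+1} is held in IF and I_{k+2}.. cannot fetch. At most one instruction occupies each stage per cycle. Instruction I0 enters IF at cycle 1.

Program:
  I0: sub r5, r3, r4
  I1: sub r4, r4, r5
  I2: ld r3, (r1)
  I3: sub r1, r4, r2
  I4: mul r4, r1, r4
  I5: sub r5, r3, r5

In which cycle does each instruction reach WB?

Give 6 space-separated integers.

Answer: 5 8 9 11 14 15

Derivation:
I0 sub r5 <- r3,r4: IF@1 ID@2 stall=0 (-) EX@3 MEM@4 WB@5
I1 sub r4 <- r4,r5: IF@2 ID@3 stall=2 (RAW on I0.r5 (WB@5)) EX@6 MEM@7 WB@8
I2 ld r3 <- r1: IF@3 ID@6 stall=0 (-) EX@7 MEM@8 WB@9
I3 sub r1 <- r4,r2: IF@6 ID@7 stall=1 (RAW on I1.r4 (WB@8)) EX@9 MEM@10 WB@11
I4 mul r4 <- r1,r4: IF@7 ID@9 stall=2 (RAW on I3.r1 (WB@11)) EX@12 MEM@13 WB@14
I5 sub r5 <- r3,r5: IF@9 ID@12 stall=0 (-) EX@13 MEM@14 WB@15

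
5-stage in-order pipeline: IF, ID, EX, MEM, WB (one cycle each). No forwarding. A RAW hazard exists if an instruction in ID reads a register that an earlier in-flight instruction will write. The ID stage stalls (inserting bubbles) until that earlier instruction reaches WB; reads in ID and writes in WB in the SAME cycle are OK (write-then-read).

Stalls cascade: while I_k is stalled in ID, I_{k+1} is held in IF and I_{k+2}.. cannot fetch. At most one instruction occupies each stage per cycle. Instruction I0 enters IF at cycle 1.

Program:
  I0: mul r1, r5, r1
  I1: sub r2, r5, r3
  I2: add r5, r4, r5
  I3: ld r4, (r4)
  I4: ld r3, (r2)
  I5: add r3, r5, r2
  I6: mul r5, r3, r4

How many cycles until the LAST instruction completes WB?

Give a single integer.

Answer: 13

Derivation:
I0 mul r1 <- r5,r1: IF@1 ID@2 stall=0 (-) EX@3 MEM@4 WB@5
I1 sub r2 <- r5,r3: IF@2 ID@3 stall=0 (-) EX@4 MEM@5 WB@6
I2 add r5 <- r4,r5: IF@3 ID@4 stall=0 (-) EX@5 MEM@6 WB@7
I3 ld r4 <- r4: IF@4 ID@5 stall=0 (-) EX@6 MEM@7 WB@8
I4 ld r3 <- r2: IF@5 ID@6 stall=0 (-) EX@7 MEM@8 WB@9
I5 add r3 <- r5,r2: IF@6 ID@7 stall=0 (-) EX@8 MEM@9 WB@10
I6 mul r5 <- r3,r4: IF@7 ID@8 stall=2 (RAW on I5.r3 (WB@10)) EX@11 MEM@12 WB@13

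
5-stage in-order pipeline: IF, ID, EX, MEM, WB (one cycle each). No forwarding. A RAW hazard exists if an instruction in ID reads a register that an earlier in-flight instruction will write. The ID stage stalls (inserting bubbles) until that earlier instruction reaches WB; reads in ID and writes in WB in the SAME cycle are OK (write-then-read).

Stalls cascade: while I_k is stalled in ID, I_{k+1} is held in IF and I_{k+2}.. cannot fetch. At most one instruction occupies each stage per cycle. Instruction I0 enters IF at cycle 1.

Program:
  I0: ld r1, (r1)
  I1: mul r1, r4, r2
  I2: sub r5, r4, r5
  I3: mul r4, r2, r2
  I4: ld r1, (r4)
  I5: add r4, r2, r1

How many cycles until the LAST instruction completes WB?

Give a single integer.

Answer: 14

Derivation:
I0 ld r1 <- r1: IF@1 ID@2 stall=0 (-) EX@3 MEM@4 WB@5
I1 mul r1 <- r4,r2: IF@2 ID@3 stall=0 (-) EX@4 MEM@5 WB@6
I2 sub r5 <- r4,r5: IF@3 ID@4 stall=0 (-) EX@5 MEM@6 WB@7
I3 mul r4 <- r2,r2: IF@4 ID@5 stall=0 (-) EX@6 MEM@7 WB@8
I4 ld r1 <- r4: IF@5 ID@6 stall=2 (RAW on I3.r4 (WB@8)) EX@9 MEM@10 WB@11
I5 add r4 <- r2,r1: IF@6 ID@9 stall=2 (RAW on I4.r1 (WB@11)) EX@12 MEM@13 WB@14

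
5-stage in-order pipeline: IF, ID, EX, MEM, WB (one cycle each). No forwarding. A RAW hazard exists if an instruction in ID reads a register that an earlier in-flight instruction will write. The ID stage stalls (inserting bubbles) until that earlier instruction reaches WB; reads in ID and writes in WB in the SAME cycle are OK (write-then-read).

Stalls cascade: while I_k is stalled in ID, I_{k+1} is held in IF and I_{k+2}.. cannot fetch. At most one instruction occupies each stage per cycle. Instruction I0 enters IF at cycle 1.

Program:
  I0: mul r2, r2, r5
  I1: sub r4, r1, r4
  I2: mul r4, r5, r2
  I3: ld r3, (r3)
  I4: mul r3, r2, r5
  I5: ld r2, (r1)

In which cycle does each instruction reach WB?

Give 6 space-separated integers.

I0 mul r2 <- r2,r5: IF@1 ID@2 stall=0 (-) EX@3 MEM@4 WB@5
I1 sub r4 <- r1,r4: IF@2 ID@3 stall=0 (-) EX@4 MEM@5 WB@6
I2 mul r4 <- r5,r2: IF@3 ID@4 stall=1 (RAW on I0.r2 (WB@5)) EX@6 MEM@7 WB@8
I3 ld r3 <- r3: IF@4 ID@6 stall=0 (-) EX@7 MEM@8 WB@9
I4 mul r3 <- r2,r5: IF@6 ID@7 stall=0 (-) EX@8 MEM@9 WB@10
I5 ld r2 <- r1: IF@7 ID@8 stall=0 (-) EX@9 MEM@10 WB@11

Answer: 5 6 8 9 10 11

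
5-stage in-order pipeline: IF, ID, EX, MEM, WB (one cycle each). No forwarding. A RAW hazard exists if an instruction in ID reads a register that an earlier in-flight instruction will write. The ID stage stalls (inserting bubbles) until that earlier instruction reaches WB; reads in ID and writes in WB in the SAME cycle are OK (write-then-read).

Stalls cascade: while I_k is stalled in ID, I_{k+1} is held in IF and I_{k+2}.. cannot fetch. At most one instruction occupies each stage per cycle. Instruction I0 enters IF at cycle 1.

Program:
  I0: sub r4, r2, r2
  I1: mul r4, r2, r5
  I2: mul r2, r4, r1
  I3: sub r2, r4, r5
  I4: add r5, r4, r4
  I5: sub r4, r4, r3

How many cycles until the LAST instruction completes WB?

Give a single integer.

Answer: 12

Derivation:
I0 sub r4 <- r2,r2: IF@1 ID@2 stall=0 (-) EX@3 MEM@4 WB@5
I1 mul r4 <- r2,r5: IF@2 ID@3 stall=0 (-) EX@4 MEM@5 WB@6
I2 mul r2 <- r4,r1: IF@3 ID@4 stall=2 (RAW on I1.r4 (WB@6)) EX@7 MEM@8 WB@9
I3 sub r2 <- r4,r5: IF@4 ID@7 stall=0 (-) EX@8 MEM@9 WB@10
I4 add r5 <- r4,r4: IF@7 ID@8 stall=0 (-) EX@9 MEM@10 WB@11
I5 sub r4 <- r4,r3: IF@8 ID@9 stall=0 (-) EX@10 MEM@11 WB@12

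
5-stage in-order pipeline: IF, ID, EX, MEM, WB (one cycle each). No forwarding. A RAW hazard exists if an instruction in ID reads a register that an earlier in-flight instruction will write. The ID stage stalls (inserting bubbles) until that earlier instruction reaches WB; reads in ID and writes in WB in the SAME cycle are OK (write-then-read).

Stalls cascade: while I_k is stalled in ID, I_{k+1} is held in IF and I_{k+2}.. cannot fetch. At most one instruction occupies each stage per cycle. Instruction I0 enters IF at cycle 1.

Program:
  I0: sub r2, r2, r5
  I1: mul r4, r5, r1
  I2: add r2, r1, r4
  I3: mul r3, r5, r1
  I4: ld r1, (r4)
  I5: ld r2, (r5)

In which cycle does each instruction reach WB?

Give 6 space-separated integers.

I0 sub r2 <- r2,r5: IF@1 ID@2 stall=0 (-) EX@3 MEM@4 WB@5
I1 mul r4 <- r5,r1: IF@2 ID@3 stall=0 (-) EX@4 MEM@5 WB@6
I2 add r2 <- r1,r4: IF@3 ID@4 stall=2 (RAW on I1.r4 (WB@6)) EX@7 MEM@8 WB@9
I3 mul r3 <- r5,r1: IF@4 ID@7 stall=0 (-) EX@8 MEM@9 WB@10
I4 ld r1 <- r4: IF@7 ID@8 stall=0 (-) EX@9 MEM@10 WB@11
I5 ld r2 <- r5: IF@8 ID@9 stall=0 (-) EX@10 MEM@11 WB@12

Answer: 5 6 9 10 11 12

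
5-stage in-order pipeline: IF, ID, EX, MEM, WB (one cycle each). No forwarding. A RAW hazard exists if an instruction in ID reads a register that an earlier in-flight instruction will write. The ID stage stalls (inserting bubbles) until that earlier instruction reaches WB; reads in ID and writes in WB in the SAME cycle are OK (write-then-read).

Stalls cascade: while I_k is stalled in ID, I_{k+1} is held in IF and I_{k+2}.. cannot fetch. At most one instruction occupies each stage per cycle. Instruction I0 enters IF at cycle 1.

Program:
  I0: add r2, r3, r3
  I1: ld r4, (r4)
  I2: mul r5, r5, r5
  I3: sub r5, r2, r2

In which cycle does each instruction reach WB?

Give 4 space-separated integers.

Answer: 5 6 7 8

Derivation:
I0 add r2 <- r3,r3: IF@1 ID@2 stall=0 (-) EX@3 MEM@4 WB@5
I1 ld r4 <- r4: IF@2 ID@3 stall=0 (-) EX@4 MEM@5 WB@6
I2 mul r5 <- r5,r5: IF@3 ID@4 stall=0 (-) EX@5 MEM@6 WB@7
I3 sub r5 <- r2,r2: IF@4 ID@5 stall=0 (-) EX@6 MEM@7 WB@8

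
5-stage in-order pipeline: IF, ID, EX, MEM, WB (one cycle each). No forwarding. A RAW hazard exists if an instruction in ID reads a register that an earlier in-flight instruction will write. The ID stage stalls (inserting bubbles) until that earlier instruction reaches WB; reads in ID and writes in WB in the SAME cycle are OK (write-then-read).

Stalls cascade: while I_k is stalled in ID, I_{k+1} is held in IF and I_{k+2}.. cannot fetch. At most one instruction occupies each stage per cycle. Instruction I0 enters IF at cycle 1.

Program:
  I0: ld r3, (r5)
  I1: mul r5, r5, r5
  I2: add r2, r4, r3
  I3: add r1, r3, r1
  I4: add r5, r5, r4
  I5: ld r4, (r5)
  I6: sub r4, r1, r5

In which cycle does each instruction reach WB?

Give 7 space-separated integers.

I0 ld r3 <- r5: IF@1 ID@2 stall=0 (-) EX@3 MEM@4 WB@5
I1 mul r5 <- r5,r5: IF@2 ID@3 stall=0 (-) EX@4 MEM@5 WB@6
I2 add r2 <- r4,r3: IF@3 ID@4 stall=1 (RAW on I0.r3 (WB@5)) EX@6 MEM@7 WB@8
I3 add r1 <- r3,r1: IF@4 ID@6 stall=0 (-) EX@7 MEM@8 WB@9
I4 add r5 <- r5,r4: IF@6 ID@7 stall=0 (-) EX@8 MEM@9 WB@10
I5 ld r4 <- r5: IF@7 ID@8 stall=2 (RAW on I4.r5 (WB@10)) EX@11 MEM@12 WB@13
I6 sub r4 <- r1,r5: IF@8 ID@11 stall=0 (-) EX@12 MEM@13 WB@14

Answer: 5 6 8 9 10 13 14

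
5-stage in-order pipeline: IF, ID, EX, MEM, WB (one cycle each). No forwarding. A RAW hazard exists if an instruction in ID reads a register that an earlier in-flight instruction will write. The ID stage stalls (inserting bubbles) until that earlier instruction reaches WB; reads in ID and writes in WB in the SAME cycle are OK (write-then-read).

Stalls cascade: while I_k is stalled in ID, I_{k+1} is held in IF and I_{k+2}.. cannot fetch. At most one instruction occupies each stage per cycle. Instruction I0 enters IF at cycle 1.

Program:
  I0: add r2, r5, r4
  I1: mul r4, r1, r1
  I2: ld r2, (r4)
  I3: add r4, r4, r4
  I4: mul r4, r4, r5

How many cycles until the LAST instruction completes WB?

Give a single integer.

I0 add r2 <- r5,r4: IF@1 ID@2 stall=0 (-) EX@3 MEM@4 WB@5
I1 mul r4 <- r1,r1: IF@2 ID@3 stall=0 (-) EX@4 MEM@5 WB@6
I2 ld r2 <- r4: IF@3 ID@4 stall=2 (RAW on I1.r4 (WB@6)) EX@7 MEM@8 WB@9
I3 add r4 <- r4,r4: IF@4 ID@7 stall=0 (-) EX@8 MEM@9 WB@10
I4 mul r4 <- r4,r5: IF@7 ID@8 stall=2 (RAW on I3.r4 (WB@10)) EX@11 MEM@12 WB@13

Answer: 13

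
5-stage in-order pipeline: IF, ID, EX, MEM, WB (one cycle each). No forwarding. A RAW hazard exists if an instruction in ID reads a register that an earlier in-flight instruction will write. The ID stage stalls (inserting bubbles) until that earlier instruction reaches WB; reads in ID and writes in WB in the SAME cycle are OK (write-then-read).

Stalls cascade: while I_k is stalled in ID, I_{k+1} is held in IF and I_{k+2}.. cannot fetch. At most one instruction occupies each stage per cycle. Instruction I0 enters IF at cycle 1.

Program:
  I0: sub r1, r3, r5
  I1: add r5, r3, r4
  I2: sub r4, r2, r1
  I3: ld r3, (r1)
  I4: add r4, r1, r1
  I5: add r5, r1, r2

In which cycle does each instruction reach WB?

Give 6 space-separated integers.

I0 sub r1 <- r3,r5: IF@1 ID@2 stall=0 (-) EX@3 MEM@4 WB@5
I1 add r5 <- r3,r4: IF@2 ID@3 stall=0 (-) EX@4 MEM@5 WB@6
I2 sub r4 <- r2,r1: IF@3 ID@4 stall=1 (RAW on I0.r1 (WB@5)) EX@6 MEM@7 WB@8
I3 ld r3 <- r1: IF@4 ID@6 stall=0 (-) EX@7 MEM@8 WB@9
I4 add r4 <- r1,r1: IF@6 ID@7 stall=0 (-) EX@8 MEM@9 WB@10
I5 add r5 <- r1,r2: IF@7 ID@8 stall=0 (-) EX@9 MEM@10 WB@11

Answer: 5 6 8 9 10 11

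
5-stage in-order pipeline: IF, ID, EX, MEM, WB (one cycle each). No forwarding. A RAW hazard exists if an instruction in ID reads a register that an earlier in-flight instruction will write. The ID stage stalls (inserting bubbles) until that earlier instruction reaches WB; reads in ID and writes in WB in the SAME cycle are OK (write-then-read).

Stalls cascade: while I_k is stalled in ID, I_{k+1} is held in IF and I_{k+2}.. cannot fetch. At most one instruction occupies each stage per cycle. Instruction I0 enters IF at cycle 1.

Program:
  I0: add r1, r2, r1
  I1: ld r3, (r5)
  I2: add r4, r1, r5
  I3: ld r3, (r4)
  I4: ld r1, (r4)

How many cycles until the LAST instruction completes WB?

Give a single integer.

Answer: 12

Derivation:
I0 add r1 <- r2,r1: IF@1 ID@2 stall=0 (-) EX@3 MEM@4 WB@5
I1 ld r3 <- r5: IF@2 ID@3 stall=0 (-) EX@4 MEM@5 WB@6
I2 add r4 <- r1,r5: IF@3 ID@4 stall=1 (RAW on I0.r1 (WB@5)) EX@6 MEM@7 WB@8
I3 ld r3 <- r4: IF@4 ID@6 stall=2 (RAW on I2.r4 (WB@8)) EX@9 MEM@10 WB@11
I4 ld r1 <- r4: IF@6 ID@9 stall=0 (-) EX@10 MEM@11 WB@12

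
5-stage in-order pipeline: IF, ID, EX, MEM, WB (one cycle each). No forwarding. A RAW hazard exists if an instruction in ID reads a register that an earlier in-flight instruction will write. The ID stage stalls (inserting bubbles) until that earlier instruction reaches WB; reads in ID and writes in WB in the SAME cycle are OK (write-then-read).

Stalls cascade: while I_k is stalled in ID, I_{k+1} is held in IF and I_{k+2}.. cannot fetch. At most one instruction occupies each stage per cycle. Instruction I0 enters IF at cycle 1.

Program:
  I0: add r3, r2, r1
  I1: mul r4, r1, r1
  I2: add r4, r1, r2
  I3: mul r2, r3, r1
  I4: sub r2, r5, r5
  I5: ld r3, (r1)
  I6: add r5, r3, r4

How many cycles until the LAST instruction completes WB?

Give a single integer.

I0 add r3 <- r2,r1: IF@1 ID@2 stall=0 (-) EX@3 MEM@4 WB@5
I1 mul r4 <- r1,r1: IF@2 ID@3 stall=0 (-) EX@4 MEM@5 WB@6
I2 add r4 <- r1,r2: IF@3 ID@4 stall=0 (-) EX@5 MEM@6 WB@7
I3 mul r2 <- r3,r1: IF@4 ID@5 stall=0 (-) EX@6 MEM@7 WB@8
I4 sub r2 <- r5,r5: IF@5 ID@6 stall=0 (-) EX@7 MEM@8 WB@9
I5 ld r3 <- r1: IF@6 ID@7 stall=0 (-) EX@8 MEM@9 WB@10
I6 add r5 <- r3,r4: IF@7 ID@8 stall=2 (RAW on I5.r3 (WB@10)) EX@11 MEM@12 WB@13

Answer: 13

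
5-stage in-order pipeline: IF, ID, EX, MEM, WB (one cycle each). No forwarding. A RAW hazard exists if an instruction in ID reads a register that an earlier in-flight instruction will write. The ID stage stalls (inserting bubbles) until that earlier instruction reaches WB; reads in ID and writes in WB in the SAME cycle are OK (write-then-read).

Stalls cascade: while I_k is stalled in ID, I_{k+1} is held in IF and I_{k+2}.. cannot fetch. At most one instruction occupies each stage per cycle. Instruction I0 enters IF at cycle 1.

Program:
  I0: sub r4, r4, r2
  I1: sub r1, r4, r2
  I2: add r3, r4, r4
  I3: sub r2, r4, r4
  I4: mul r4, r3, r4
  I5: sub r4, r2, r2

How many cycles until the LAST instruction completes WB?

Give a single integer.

Answer: 13

Derivation:
I0 sub r4 <- r4,r2: IF@1 ID@2 stall=0 (-) EX@3 MEM@4 WB@5
I1 sub r1 <- r4,r2: IF@2 ID@3 stall=2 (RAW on I0.r4 (WB@5)) EX@6 MEM@7 WB@8
I2 add r3 <- r4,r4: IF@3 ID@6 stall=0 (-) EX@7 MEM@8 WB@9
I3 sub r2 <- r4,r4: IF@6 ID@7 stall=0 (-) EX@8 MEM@9 WB@10
I4 mul r4 <- r3,r4: IF@7 ID@8 stall=1 (RAW on I2.r3 (WB@9)) EX@10 MEM@11 WB@12
I5 sub r4 <- r2,r2: IF@8 ID@10 stall=0 (-) EX@11 MEM@12 WB@13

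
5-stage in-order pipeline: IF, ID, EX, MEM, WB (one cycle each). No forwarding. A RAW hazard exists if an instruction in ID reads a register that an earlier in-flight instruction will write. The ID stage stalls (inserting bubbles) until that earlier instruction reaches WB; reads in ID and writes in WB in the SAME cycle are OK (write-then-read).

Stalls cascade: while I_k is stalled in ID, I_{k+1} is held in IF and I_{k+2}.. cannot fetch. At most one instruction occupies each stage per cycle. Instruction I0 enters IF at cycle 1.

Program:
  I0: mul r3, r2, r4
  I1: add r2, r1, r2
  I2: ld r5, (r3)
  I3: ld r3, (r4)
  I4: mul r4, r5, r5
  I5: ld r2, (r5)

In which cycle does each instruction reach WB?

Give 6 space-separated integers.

Answer: 5 6 8 9 11 12

Derivation:
I0 mul r3 <- r2,r4: IF@1 ID@2 stall=0 (-) EX@3 MEM@4 WB@5
I1 add r2 <- r1,r2: IF@2 ID@3 stall=0 (-) EX@4 MEM@5 WB@6
I2 ld r5 <- r3: IF@3 ID@4 stall=1 (RAW on I0.r3 (WB@5)) EX@6 MEM@7 WB@8
I3 ld r3 <- r4: IF@4 ID@6 stall=0 (-) EX@7 MEM@8 WB@9
I4 mul r4 <- r5,r5: IF@6 ID@7 stall=1 (RAW on I2.r5 (WB@8)) EX@9 MEM@10 WB@11
I5 ld r2 <- r5: IF@7 ID@9 stall=0 (-) EX@10 MEM@11 WB@12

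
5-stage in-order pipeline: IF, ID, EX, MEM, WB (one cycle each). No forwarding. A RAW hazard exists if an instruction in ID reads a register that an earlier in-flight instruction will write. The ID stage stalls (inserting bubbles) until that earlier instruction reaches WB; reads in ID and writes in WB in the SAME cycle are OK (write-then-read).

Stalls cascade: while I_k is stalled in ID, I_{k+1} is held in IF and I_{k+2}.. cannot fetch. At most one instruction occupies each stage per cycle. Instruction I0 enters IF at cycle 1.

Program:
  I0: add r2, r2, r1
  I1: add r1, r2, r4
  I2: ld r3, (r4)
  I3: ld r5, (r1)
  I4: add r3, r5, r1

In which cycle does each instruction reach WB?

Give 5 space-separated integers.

Answer: 5 8 9 11 14

Derivation:
I0 add r2 <- r2,r1: IF@1 ID@2 stall=0 (-) EX@3 MEM@4 WB@5
I1 add r1 <- r2,r4: IF@2 ID@3 stall=2 (RAW on I0.r2 (WB@5)) EX@6 MEM@7 WB@8
I2 ld r3 <- r4: IF@3 ID@6 stall=0 (-) EX@7 MEM@8 WB@9
I3 ld r5 <- r1: IF@6 ID@7 stall=1 (RAW on I1.r1 (WB@8)) EX@9 MEM@10 WB@11
I4 add r3 <- r5,r1: IF@7 ID@9 stall=2 (RAW on I3.r5 (WB@11)) EX@12 MEM@13 WB@14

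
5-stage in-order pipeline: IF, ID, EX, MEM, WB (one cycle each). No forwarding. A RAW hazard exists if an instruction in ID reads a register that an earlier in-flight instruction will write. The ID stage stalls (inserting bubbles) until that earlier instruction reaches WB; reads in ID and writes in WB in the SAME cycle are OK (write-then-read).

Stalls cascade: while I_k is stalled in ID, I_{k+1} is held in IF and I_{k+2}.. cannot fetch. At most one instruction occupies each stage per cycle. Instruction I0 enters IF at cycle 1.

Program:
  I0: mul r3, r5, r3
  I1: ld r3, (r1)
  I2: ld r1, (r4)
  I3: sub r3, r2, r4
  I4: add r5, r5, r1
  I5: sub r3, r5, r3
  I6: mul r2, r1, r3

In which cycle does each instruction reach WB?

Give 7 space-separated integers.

Answer: 5 6 7 8 10 13 16

Derivation:
I0 mul r3 <- r5,r3: IF@1 ID@2 stall=0 (-) EX@3 MEM@4 WB@5
I1 ld r3 <- r1: IF@2 ID@3 stall=0 (-) EX@4 MEM@5 WB@6
I2 ld r1 <- r4: IF@3 ID@4 stall=0 (-) EX@5 MEM@6 WB@7
I3 sub r3 <- r2,r4: IF@4 ID@5 stall=0 (-) EX@6 MEM@7 WB@8
I4 add r5 <- r5,r1: IF@5 ID@6 stall=1 (RAW on I2.r1 (WB@7)) EX@8 MEM@9 WB@10
I5 sub r3 <- r5,r3: IF@6 ID@8 stall=2 (RAW on I4.r5 (WB@10)) EX@11 MEM@12 WB@13
I6 mul r2 <- r1,r3: IF@8 ID@11 stall=2 (RAW on I5.r3 (WB@13)) EX@14 MEM@15 WB@16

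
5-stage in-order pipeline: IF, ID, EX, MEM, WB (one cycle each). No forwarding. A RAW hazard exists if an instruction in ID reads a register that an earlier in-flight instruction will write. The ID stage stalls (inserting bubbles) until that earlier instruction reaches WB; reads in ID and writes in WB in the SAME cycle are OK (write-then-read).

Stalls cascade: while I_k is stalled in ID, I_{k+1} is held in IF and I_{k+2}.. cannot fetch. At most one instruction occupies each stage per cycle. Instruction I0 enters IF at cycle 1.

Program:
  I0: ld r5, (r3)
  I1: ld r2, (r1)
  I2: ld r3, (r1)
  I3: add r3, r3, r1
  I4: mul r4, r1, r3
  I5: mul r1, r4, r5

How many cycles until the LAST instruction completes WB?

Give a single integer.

Answer: 16

Derivation:
I0 ld r5 <- r3: IF@1 ID@2 stall=0 (-) EX@3 MEM@4 WB@5
I1 ld r2 <- r1: IF@2 ID@3 stall=0 (-) EX@4 MEM@5 WB@6
I2 ld r3 <- r1: IF@3 ID@4 stall=0 (-) EX@5 MEM@6 WB@7
I3 add r3 <- r3,r1: IF@4 ID@5 stall=2 (RAW on I2.r3 (WB@7)) EX@8 MEM@9 WB@10
I4 mul r4 <- r1,r3: IF@5 ID@8 stall=2 (RAW on I3.r3 (WB@10)) EX@11 MEM@12 WB@13
I5 mul r1 <- r4,r5: IF@8 ID@11 stall=2 (RAW on I4.r4 (WB@13)) EX@14 MEM@15 WB@16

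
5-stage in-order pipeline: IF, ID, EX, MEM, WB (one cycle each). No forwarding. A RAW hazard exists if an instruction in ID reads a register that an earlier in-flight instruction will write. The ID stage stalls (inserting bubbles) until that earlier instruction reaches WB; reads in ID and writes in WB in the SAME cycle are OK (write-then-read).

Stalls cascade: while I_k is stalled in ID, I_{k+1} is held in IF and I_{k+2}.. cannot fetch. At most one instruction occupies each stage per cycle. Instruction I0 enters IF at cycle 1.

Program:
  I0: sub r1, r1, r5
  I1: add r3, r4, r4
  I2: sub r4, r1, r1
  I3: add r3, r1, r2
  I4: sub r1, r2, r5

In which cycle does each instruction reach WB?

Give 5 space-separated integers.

I0 sub r1 <- r1,r5: IF@1 ID@2 stall=0 (-) EX@3 MEM@4 WB@5
I1 add r3 <- r4,r4: IF@2 ID@3 stall=0 (-) EX@4 MEM@5 WB@6
I2 sub r4 <- r1,r1: IF@3 ID@4 stall=1 (RAW on I0.r1 (WB@5)) EX@6 MEM@7 WB@8
I3 add r3 <- r1,r2: IF@4 ID@6 stall=0 (-) EX@7 MEM@8 WB@9
I4 sub r1 <- r2,r5: IF@6 ID@7 stall=0 (-) EX@8 MEM@9 WB@10

Answer: 5 6 8 9 10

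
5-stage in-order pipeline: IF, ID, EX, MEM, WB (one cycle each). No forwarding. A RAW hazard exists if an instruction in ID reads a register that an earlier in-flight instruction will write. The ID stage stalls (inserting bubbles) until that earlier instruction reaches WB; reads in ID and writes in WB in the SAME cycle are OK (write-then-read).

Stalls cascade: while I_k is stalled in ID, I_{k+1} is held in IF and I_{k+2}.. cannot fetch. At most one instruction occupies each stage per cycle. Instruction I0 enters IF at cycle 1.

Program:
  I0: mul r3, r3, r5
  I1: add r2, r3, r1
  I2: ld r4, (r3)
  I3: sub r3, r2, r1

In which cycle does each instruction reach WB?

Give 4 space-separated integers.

I0 mul r3 <- r3,r5: IF@1 ID@2 stall=0 (-) EX@3 MEM@4 WB@5
I1 add r2 <- r3,r1: IF@2 ID@3 stall=2 (RAW on I0.r3 (WB@5)) EX@6 MEM@7 WB@8
I2 ld r4 <- r3: IF@3 ID@6 stall=0 (-) EX@7 MEM@8 WB@9
I3 sub r3 <- r2,r1: IF@6 ID@7 stall=1 (RAW on I1.r2 (WB@8)) EX@9 MEM@10 WB@11

Answer: 5 8 9 11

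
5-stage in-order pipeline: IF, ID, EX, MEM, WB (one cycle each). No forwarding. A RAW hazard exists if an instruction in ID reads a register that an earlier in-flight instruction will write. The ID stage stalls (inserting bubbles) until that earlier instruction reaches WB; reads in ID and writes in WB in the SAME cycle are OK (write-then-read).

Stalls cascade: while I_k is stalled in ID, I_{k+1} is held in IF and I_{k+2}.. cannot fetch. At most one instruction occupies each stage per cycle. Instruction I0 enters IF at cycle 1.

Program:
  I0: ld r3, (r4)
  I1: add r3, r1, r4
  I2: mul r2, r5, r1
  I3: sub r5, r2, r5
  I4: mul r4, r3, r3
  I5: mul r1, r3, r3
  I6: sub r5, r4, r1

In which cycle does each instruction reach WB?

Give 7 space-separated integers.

Answer: 5 6 7 10 11 12 15

Derivation:
I0 ld r3 <- r4: IF@1 ID@2 stall=0 (-) EX@3 MEM@4 WB@5
I1 add r3 <- r1,r4: IF@2 ID@3 stall=0 (-) EX@4 MEM@5 WB@6
I2 mul r2 <- r5,r1: IF@3 ID@4 stall=0 (-) EX@5 MEM@6 WB@7
I3 sub r5 <- r2,r5: IF@4 ID@5 stall=2 (RAW on I2.r2 (WB@7)) EX@8 MEM@9 WB@10
I4 mul r4 <- r3,r3: IF@5 ID@8 stall=0 (-) EX@9 MEM@10 WB@11
I5 mul r1 <- r3,r3: IF@8 ID@9 stall=0 (-) EX@10 MEM@11 WB@12
I6 sub r5 <- r4,r1: IF@9 ID@10 stall=2 (RAW on I5.r1 (WB@12)) EX@13 MEM@14 WB@15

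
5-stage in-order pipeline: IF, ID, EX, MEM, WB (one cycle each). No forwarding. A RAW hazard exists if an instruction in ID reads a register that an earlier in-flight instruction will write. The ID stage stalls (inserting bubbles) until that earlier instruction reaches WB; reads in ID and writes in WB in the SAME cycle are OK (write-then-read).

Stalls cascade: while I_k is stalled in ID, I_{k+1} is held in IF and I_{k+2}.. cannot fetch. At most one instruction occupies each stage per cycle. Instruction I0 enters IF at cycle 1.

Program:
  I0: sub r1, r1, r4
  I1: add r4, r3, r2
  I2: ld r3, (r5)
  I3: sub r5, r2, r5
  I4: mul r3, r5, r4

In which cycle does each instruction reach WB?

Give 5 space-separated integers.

I0 sub r1 <- r1,r4: IF@1 ID@2 stall=0 (-) EX@3 MEM@4 WB@5
I1 add r4 <- r3,r2: IF@2 ID@3 stall=0 (-) EX@4 MEM@5 WB@6
I2 ld r3 <- r5: IF@3 ID@4 stall=0 (-) EX@5 MEM@6 WB@7
I3 sub r5 <- r2,r5: IF@4 ID@5 stall=0 (-) EX@6 MEM@7 WB@8
I4 mul r3 <- r5,r4: IF@5 ID@6 stall=2 (RAW on I3.r5 (WB@8)) EX@9 MEM@10 WB@11

Answer: 5 6 7 8 11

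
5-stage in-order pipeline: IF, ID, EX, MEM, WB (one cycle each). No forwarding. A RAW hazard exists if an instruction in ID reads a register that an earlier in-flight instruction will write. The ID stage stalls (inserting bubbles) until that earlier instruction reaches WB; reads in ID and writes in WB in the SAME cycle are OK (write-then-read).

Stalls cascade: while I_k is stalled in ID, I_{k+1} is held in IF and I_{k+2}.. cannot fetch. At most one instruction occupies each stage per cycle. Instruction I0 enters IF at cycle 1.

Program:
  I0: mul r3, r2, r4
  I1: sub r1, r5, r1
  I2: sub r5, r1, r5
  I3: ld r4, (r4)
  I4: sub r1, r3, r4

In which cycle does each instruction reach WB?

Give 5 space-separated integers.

I0 mul r3 <- r2,r4: IF@1 ID@2 stall=0 (-) EX@3 MEM@4 WB@5
I1 sub r1 <- r5,r1: IF@2 ID@3 stall=0 (-) EX@4 MEM@5 WB@6
I2 sub r5 <- r1,r5: IF@3 ID@4 stall=2 (RAW on I1.r1 (WB@6)) EX@7 MEM@8 WB@9
I3 ld r4 <- r4: IF@4 ID@7 stall=0 (-) EX@8 MEM@9 WB@10
I4 sub r1 <- r3,r4: IF@7 ID@8 stall=2 (RAW on I3.r4 (WB@10)) EX@11 MEM@12 WB@13

Answer: 5 6 9 10 13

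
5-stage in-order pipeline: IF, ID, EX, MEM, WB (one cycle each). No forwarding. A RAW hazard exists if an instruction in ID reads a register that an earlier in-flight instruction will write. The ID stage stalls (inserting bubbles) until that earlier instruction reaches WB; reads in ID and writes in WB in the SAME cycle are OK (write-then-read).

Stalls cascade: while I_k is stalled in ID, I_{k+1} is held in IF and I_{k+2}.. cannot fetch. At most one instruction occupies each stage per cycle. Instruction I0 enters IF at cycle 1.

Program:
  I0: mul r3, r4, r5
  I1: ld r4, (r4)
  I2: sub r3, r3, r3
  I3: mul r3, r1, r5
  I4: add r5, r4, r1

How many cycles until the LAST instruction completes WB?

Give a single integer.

Answer: 10

Derivation:
I0 mul r3 <- r4,r5: IF@1 ID@2 stall=0 (-) EX@3 MEM@4 WB@5
I1 ld r4 <- r4: IF@2 ID@3 stall=0 (-) EX@4 MEM@5 WB@6
I2 sub r3 <- r3,r3: IF@3 ID@4 stall=1 (RAW on I0.r3 (WB@5)) EX@6 MEM@7 WB@8
I3 mul r3 <- r1,r5: IF@4 ID@6 stall=0 (-) EX@7 MEM@8 WB@9
I4 add r5 <- r4,r1: IF@6 ID@7 stall=0 (-) EX@8 MEM@9 WB@10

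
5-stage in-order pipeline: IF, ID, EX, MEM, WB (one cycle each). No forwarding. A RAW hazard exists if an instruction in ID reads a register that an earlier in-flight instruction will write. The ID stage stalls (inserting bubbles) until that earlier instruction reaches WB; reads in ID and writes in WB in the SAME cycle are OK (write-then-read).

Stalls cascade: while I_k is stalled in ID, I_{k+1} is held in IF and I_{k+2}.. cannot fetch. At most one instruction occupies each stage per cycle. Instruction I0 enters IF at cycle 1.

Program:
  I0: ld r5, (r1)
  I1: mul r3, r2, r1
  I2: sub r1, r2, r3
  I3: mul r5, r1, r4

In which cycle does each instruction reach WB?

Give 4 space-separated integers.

Answer: 5 6 9 12

Derivation:
I0 ld r5 <- r1: IF@1 ID@2 stall=0 (-) EX@3 MEM@4 WB@5
I1 mul r3 <- r2,r1: IF@2 ID@3 stall=0 (-) EX@4 MEM@5 WB@6
I2 sub r1 <- r2,r3: IF@3 ID@4 stall=2 (RAW on I1.r3 (WB@6)) EX@7 MEM@8 WB@9
I3 mul r5 <- r1,r4: IF@4 ID@7 stall=2 (RAW on I2.r1 (WB@9)) EX@10 MEM@11 WB@12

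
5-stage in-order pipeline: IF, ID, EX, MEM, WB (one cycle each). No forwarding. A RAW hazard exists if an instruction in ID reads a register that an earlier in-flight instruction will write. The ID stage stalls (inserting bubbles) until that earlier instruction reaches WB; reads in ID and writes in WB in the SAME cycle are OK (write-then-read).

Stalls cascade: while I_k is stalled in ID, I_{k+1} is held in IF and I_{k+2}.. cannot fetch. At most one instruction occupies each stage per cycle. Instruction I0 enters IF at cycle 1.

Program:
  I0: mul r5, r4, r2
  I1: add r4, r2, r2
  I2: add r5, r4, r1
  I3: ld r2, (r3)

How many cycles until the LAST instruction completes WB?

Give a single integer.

Answer: 10

Derivation:
I0 mul r5 <- r4,r2: IF@1 ID@2 stall=0 (-) EX@3 MEM@4 WB@5
I1 add r4 <- r2,r2: IF@2 ID@3 stall=0 (-) EX@4 MEM@5 WB@6
I2 add r5 <- r4,r1: IF@3 ID@4 stall=2 (RAW on I1.r4 (WB@6)) EX@7 MEM@8 WB@9
I3 ld r2 <- r3: IF@4 ID@7 stall=0 (-) EX@8 MEM@9 WB@10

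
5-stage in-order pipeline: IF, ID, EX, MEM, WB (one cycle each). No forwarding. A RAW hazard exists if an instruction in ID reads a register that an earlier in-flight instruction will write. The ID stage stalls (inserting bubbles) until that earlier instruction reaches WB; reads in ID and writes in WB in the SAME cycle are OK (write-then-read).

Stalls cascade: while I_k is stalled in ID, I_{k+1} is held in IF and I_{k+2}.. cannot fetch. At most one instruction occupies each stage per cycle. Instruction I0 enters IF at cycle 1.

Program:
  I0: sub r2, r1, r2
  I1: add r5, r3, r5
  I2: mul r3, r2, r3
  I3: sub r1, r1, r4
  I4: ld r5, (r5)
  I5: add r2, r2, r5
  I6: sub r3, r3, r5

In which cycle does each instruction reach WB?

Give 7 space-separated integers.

Answer: 5 6 8 9 10 13 14

Derivation:
I0 sub r2 <- r1,r2: IF@1 ID@2 stall=0 (-) EX@3 MEM@4 WB@5
I1 add r5 <- r3,r5: IF@2 ID@3 stall=0 (-) EX@4 MEM@5 WB@6
I2 mul r3 <- r2,r3: IF@3 ID@4 stall=1 (RAW on I0.r2 (WB@5)) EX@6 MEM@7 WB@8
I3 sub r1 <- r1,r4: IF@4 ID@6 stall=0 (-) EX@7 MEM@8 WB@9
I4 ld r5 <- r5: IF@6 ID@7 stall=0 (-) EX@8 MEM@9 WB@10
I5 add r2 <- r2,r5: IF@7 ID@8 stall=2 (RAW on I4.r5 (WB@10)) EX@11 MEM@12 WB@13
I6 sub r3 <- r3,r5: IF@8 ID@11 stall=0 (-) EX@12 MEM@13 WB@14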